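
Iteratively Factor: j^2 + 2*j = (j + 2)*(j)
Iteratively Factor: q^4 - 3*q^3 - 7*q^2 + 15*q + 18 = (q - 3)*(q^3 - 7*q - 6) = (q - 3)*(q + 2)*(q^2 - 2*q - 3) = (q - 3)*(q + 1)*(q + 2)*(q - 3)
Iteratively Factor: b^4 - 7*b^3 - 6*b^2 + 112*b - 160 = (b - 4)*(b^3 - 3*b^2 - 18*b + 40) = (b - 4)*(b - 2)*(b^2 - b - 20) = (b - 5)*(b - 4)*(b - 2)*(b + 4)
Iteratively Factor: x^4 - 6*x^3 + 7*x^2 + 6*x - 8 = (x - 4)*(x^3 - 2*x^2 - x + 2) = (x - 4)*(x + 1)*(x^2 - 3*x + 2) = (x - 4)*(x - 2)*(x + 1)*(x - 1)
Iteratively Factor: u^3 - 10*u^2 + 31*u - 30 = (u - 5)*(u^2 - 5*u + 6) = (u - 5)*(u - 3)*(u - 2)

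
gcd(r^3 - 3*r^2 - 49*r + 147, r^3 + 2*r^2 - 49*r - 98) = r^2 - 49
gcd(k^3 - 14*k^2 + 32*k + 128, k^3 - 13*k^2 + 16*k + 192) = k^2 - 16*k + 64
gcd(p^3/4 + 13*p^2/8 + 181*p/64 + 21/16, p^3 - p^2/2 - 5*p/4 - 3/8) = 1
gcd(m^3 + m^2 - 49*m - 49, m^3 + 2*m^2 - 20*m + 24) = 1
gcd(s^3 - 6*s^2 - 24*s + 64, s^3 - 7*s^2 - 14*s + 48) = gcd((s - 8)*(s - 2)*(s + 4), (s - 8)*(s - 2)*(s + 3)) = s^2 - 10*s + 16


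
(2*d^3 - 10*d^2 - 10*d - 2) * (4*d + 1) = 8*d^4 - 38*d^3 - 50*d^2 - 18*d - 2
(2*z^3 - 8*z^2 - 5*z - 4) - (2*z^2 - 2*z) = 2*z^3 - 10*z^2 - 3*z - 4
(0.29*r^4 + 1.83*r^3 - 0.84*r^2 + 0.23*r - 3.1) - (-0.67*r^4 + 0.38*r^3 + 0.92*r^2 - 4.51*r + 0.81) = 0.96*r^4 + 1.45*r^3 - 1.76*r^2 + 4.74*r - 3.91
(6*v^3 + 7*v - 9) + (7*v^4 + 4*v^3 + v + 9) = 7*v^4 + 10*v^3 + 8*v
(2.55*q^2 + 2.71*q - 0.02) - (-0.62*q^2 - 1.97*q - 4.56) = 3.17*q^2 + 4.68*q + 4.54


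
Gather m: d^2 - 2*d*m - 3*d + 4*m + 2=d^2 - 3*d + m*(4 - 2*d) + 2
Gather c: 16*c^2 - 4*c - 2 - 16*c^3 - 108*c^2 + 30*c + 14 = -16*c^3 - 92*c^2 + 26*c + 12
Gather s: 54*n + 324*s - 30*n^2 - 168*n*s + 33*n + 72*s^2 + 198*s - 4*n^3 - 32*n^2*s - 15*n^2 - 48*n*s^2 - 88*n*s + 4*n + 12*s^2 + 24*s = -4*n^3 - 45*n^2 + 91*n + s^2*(84 - 48*n) + s*(-32*n^2 - 256*n + 546)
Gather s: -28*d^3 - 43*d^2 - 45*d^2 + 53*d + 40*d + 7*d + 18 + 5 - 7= -28*d^3 - 88*d^2 + 100*d + 16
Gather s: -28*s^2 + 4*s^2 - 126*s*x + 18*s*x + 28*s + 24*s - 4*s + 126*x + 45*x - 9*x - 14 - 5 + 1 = -24*s^2 + s*(48 - 108*x) + 162*x - 18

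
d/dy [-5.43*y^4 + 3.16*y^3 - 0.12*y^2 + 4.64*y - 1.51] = -21.72*y^3 + 9.48*y^2 - 0.24*y + 4.64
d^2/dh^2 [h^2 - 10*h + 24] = 2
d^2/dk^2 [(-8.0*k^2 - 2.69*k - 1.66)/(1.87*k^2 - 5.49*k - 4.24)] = (2.8421709430404e-14*k^4 - 183.074122*k^3 - 415.411524*k^2 - 25.718484*k - 288.79686)/(6.539203*k^6 - 57.593943*k^5 + 124.605393*k^4 + 95.705523*k^3 - 282.527736*k^2 - 296.091072*k - 76.225024)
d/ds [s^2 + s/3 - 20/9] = 2*s + 1/3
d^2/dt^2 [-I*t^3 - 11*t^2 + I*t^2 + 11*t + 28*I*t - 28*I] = -6*I*t - 22 + 2*I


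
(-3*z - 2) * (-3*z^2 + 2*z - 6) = 9*z^3 + 14*z + 12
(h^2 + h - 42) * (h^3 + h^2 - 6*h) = h^5 + 2*h^4 - 47*h^3 - 48*h^2 + 252*h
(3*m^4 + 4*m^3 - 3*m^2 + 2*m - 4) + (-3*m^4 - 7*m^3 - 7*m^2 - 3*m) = -3*m^3 - 10*m^2 - m - 4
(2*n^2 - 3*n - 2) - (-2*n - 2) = 2*n^2 - n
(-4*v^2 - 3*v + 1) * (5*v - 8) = -20*v^3 + 17*v^2 + 29*v - 8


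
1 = 1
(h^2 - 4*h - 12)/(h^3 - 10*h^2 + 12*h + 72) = 1/(h - 6)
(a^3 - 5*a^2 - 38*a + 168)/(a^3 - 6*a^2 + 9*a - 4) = (a^2 - a - 42)/(a^2 - 2*a + 1)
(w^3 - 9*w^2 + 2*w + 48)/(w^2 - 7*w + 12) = (w^2 - 6*w - 16)/(w - 4)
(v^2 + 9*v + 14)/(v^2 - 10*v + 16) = (v^2 + 9*v + 14)/(v^2 - 10*v + 16)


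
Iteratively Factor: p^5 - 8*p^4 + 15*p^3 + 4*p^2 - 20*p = (p - 2)*(p^4 - 6*p^3 + 3*p^2 + 10*p) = (p - 2)*(p + 1)*(p^3 - 7*p^2 + 10*p) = (p - 2)^2*(p + 1)*(p^2 - 5*p) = (p - 5)*(p - 2)^2*(p + 1)*(p)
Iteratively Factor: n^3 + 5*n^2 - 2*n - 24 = (n + 3)*(n^2 + 2*n - 8) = (n + 3)*(n + 4)*(n - 2)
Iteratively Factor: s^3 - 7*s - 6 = (s + 2)*(s^2 - 2*s - 3) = (s - 3)*(s + 2)*(s + 1)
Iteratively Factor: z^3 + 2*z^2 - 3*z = (z)*(z^2 + 2*z - 3) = z*(z - 1)*(z + 3)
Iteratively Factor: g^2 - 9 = (g + 3)*(g - 3)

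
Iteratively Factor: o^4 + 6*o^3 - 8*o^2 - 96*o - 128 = (o + 4)*(o^3 + 2*o^2 - 16*o - 32) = (o + 2)*(o + 4)*(o^2 - 16) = (o + 2)*(o + 4)^2*(o - 4)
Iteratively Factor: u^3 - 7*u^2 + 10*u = (u - 2)*(u^2 - 5*u) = u*(u - 2)*(u - 5)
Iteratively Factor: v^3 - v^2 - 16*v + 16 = (v - 4)*(v^2 + 3*v - 4) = (v - 4)*(v - 1)*(v + 4)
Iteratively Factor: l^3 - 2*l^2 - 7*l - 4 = (l + 1)*(l^2 - 3*l - 4) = (l + 1)^2*(l - 4)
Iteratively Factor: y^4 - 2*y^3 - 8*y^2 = (y)*(y^3 - 2*y^2 - 8*y) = y*(y + 2)*(y^2 - 4*y) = y*(y - 4)*(y + 2)*(y)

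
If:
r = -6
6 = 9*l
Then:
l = 2/3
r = -6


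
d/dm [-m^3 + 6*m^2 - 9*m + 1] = -3*m^2 + 12*m - 9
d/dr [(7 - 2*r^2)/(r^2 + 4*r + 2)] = 2*(-4*r^2 - 11*r - 14)/(r^4 + 8*r^3 + 20*r^2 + 16*r + 4)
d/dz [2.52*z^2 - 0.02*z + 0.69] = 5.04*z - 0.02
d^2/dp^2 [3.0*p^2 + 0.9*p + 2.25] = 6.00000000000000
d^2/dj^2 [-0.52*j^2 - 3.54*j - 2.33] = -1.04000000000000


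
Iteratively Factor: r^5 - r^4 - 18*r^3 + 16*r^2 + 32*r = (r - 2)*(r^4 + r^3 - 16*r^2 - 16*r) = (r - 2)*(r + 1)*(r^3 - 16*r) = r*(r - 2)*(r + 1)*(r^2 - 16) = r*(r - 4)*(r - 2)*(r + 1)*(r + 4)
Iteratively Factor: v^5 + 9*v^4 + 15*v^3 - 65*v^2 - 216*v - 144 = (v + 4)*(v^4 + 5*v^3 - 5*v^2 - 45*v - 36) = (v + 3)*(v + 4)*(v^3 + 2*v^2 - 11*v - 12) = (v + 3)*(v + 4)^2*(v^2 - 2*v - 3) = (v - 3)*(v + 3)*(v + 4)^2*(v + 1)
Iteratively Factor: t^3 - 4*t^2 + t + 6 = (t - 3)*(t^2 - t - 2) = (t - 3)*(t + 1)*(t - 2)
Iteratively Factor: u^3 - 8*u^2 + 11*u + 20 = (u - 5)*(u^2 - 3*u - 4) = (u - 5)*(u + 1)*(u - 4)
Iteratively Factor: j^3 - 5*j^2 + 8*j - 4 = (j - 2)*(j^2 - 3*j + 2) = (j - 2)^2*(j - 1)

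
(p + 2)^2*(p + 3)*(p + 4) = p^4 + 11*p^3 + 44*p^2 + 76*p + 48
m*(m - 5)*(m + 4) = m^3 - m^2 - 20*m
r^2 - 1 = (r - 1)*(r + 1)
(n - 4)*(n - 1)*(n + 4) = n^3 - n^2 - 16*n + 16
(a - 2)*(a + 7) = a^2 + 5*a - 14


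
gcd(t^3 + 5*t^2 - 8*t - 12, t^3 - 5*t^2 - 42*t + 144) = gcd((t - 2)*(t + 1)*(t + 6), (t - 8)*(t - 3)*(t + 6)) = t + 6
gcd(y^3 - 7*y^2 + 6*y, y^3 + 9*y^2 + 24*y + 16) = 1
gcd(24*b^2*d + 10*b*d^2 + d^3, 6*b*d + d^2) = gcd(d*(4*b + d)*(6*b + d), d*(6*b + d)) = 6*b*d + d^2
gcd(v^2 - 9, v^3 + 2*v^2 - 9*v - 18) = v^2 - 9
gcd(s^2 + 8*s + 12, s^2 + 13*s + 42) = s + 6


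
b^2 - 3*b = b*(b - 3)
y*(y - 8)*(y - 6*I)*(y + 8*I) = y^4 - 8*y^3 + 2*I*y^3 + 48*y^2 - 16*I*y^2 - 384*y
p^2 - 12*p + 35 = (p - 7)*(p - 5)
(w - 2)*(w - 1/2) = w^2 - 5*w/2 + 1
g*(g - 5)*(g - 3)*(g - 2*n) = g^4 - 2*g^3*n - 8*g^3 + 16*g^2*n + 15*g^2 - 30*g*n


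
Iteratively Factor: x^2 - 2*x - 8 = (x + 2)*(x - 4)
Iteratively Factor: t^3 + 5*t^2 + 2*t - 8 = (t + 4)*(t^2 + t - 2) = (t - 1)*(t + 4)*(t + 2)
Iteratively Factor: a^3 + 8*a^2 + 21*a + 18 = (a + 3)*(a^2 + 5*a + 6) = (a + 3)^2*(a + 2)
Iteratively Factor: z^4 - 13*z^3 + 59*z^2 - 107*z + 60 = (z - 5)*(z^3 - 8*z^2 + 19*z - 12) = (z - 5)*(z - 1)*(z^2 - 7*z + 12) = (z - 5)*(z - 4)*(z - 1)*(z - 3)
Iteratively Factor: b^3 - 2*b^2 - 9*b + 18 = (b - 2)*(b^2 - 9) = (b - 2)*(b + 3)*(b - 3)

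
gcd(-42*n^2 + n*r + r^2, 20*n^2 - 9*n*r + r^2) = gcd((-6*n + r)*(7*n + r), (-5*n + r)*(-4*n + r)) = 1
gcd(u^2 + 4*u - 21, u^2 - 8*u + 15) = u - 3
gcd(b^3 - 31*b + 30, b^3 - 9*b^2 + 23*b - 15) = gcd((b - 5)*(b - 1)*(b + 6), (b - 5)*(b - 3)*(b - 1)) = b^2 - 6*b + 5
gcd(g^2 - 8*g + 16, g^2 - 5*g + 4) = g - 4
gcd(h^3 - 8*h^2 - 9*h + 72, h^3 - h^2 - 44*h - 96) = h^2 - 5*h - 24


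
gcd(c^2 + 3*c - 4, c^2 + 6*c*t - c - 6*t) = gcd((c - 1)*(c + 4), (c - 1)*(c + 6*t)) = c - 1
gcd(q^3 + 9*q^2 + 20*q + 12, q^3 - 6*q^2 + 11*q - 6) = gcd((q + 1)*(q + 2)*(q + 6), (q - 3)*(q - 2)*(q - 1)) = 1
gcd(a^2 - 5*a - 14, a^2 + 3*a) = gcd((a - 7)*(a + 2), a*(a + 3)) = 1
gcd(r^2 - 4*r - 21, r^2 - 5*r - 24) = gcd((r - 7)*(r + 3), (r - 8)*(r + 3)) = r + 3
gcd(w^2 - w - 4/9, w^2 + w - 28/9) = w - 4/3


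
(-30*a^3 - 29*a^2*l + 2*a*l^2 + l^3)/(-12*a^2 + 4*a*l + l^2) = (5*a^2 + 4*a*l - l^2)/(2*a - l)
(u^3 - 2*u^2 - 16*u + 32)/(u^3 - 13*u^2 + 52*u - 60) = (u^2 - 16)/(u^2 - 11*u + 30)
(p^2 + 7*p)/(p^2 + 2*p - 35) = p/(p - 5)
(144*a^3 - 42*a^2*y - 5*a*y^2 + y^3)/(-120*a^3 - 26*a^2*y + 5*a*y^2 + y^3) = (24*a^2 - 11*a*y + y^2)/(-20*a^2 - a*y + y^2)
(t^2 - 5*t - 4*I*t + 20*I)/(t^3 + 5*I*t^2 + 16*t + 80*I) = (t - 5)/(t^2 + 9*I*t - 20)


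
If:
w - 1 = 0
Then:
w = 1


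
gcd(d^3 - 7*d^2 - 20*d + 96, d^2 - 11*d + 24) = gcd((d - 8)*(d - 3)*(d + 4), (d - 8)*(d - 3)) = d^2 - 11*d + 24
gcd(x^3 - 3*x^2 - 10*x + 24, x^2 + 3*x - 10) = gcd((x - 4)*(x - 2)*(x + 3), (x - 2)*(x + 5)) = x - 2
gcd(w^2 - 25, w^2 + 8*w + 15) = w + 5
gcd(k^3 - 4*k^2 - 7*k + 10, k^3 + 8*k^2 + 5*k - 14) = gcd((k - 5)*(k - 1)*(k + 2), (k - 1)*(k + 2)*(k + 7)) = k^2 + k - 2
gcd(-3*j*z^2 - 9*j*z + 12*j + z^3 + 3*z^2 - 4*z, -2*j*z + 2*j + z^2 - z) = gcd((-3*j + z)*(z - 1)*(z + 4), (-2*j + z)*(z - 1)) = z - 1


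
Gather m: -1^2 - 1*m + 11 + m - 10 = 0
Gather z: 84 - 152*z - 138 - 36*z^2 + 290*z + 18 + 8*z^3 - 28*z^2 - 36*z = 8*z^3 - 64*z^2 + 102*z - 36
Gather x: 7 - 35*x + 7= 14 - 35*x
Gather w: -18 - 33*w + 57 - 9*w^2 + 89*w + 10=-9*w^2 + 56*w + 49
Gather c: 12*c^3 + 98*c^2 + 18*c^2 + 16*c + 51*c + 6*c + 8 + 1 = 12*c^3 + 116*c^2 + 73*c + 9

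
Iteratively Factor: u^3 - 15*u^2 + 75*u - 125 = (u - 5)*(u^2 - 10*u + 25) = (u - 5)^2*(u - 5)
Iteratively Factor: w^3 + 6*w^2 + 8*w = (w)*(w^2 + 6*w + 8) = w*(w + 4)*(w + 2)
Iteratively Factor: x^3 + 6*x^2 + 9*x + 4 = (x + 1)*(x^2 + 5*x + 4) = (x + 1)*(x + 4)*(x + 1)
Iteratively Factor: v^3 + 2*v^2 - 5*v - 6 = (v + 1)*(v^2 + v - 6) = (v + 1)*(v + 3)*(v - 2)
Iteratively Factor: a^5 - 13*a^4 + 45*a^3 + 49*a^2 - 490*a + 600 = (a - 5)*(a^4 - 8*a^3 + 5*a^2 + 74*a - 120) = (a - 5)*(a - 2)*(a^3 - 6*a^2 - 7*a + 60) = (a - 5)*(a - 2)*(a + 3)*(a^2 - 9*a + 20) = (a - 5)*(a - 4)*(a - 2)*(a + 3)*(a - 5)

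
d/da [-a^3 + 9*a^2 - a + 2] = -3*a^2 + 18*a - 1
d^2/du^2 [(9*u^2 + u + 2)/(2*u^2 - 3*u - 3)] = 4*(29*u^3 + 93*u^2 - 9*u + 51)/(8*u^6 - 36*u^5 + 18*u^4 + 81*u^3 - 27*u^2 - 81*u - 27)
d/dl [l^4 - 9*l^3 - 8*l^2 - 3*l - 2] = 4*l^3 - 27*l^2 - 16*l - 3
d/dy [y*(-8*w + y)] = -8*w + 2*y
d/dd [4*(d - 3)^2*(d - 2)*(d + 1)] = 16*d^3 - 84*d^2 + 104*d + 12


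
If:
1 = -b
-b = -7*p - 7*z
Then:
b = -1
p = -z - 1/7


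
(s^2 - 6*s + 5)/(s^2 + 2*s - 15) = (s^2 - 6*s + 5)/(s^2 + 2*s - 15)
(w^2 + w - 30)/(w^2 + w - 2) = (w^2 + w - 30)/(w^2 + w - 2)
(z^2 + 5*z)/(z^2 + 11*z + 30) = z/(z + 6)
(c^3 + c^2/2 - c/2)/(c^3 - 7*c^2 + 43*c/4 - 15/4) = 2*c*(c + 1)/(2*c^2 - 13*c + 15)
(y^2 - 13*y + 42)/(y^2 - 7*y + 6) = (y - 7)/(y - 1)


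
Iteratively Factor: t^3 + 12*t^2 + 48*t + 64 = (t + 4)*(t^2 + 8*t + 16) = (t + 4)^2*(t + 4)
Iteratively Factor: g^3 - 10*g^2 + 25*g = (g - 5)*(g^2 - 5*g) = g*(g - 5)*(g - 5)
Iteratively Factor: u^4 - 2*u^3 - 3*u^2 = (u - 3)*(u^3 + u^2) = u*(u - 3)*(u^2 + u) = u*(u - 3)*(u + 1)*(u)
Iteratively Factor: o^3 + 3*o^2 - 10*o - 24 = (o - 3)*(o^2 + 6*o + 8) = (o - 3)*(o + 4)*(o + 2)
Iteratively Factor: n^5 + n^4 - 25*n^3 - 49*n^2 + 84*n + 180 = (n + 3)*(n^4 - 2*n^3 - 19*n^2 + 8*n + 60) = (n - 2)*(n + 3)*(n^3 - 19*n - 30) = (n - 5)*(n - 2)*(n + 3)*(n^2 + 5*n + 6) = (n - 5)*(n - 2)*(n + 3)^2*(n + 2)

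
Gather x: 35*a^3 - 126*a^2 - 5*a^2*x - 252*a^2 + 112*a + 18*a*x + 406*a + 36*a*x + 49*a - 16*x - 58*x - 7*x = 35*a^3 - 378*a^2 + 567*a + x*(-5*a^2 + 54*a - 81)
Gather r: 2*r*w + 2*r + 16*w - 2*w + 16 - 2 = r*(2*w + 2) + 14*w + 14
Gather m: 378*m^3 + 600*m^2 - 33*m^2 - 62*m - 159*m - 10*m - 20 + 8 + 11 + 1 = 378*m^3 + 567*m^2 - 231*m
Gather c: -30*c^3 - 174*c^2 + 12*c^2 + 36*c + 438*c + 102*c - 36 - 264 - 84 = -30*c^3 - 162*c^2 + 576*c - 384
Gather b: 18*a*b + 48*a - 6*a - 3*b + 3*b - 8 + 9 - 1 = 18*a*b + 42*a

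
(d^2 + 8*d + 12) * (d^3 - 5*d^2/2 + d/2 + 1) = d^5 + 11*d^4/2 - 15*d^3/2 - 25*d^2 + 14*d + 12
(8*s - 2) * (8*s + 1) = 64*s^2 - 8*s - 2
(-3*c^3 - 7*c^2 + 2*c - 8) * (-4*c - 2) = 12*c^4 + 34*c^3 + 6*c^2 + 28*c + 16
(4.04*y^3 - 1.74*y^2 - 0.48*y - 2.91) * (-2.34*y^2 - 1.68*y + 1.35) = -9.4536*y^5 - 2.7156*y^4 + 9.5004*y^3 + 5.2668*y^2 + 4.2408*y - 3.9285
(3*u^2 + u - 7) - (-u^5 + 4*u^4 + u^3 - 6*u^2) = u^5 - 4*u^4 - u^3 + 9*u^2 + u - 7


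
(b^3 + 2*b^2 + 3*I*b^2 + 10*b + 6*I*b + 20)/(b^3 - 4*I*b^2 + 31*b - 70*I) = (b + 2)/(b - 7*I)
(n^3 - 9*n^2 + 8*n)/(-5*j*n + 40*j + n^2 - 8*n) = n*(1 - n)/(5*j - n)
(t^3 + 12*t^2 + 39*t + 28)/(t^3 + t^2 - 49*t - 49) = (t + 4)/(t - 7)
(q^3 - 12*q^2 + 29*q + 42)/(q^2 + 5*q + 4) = (q^2 - 13*q + 42)/(q + 4)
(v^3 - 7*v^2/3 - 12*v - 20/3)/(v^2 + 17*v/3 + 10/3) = (v^2 - 3*v - 10)/(v + 5)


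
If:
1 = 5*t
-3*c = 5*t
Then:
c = -1/3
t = 1/5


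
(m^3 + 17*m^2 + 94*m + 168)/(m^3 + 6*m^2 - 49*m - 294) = (m + 4)/(m - 7)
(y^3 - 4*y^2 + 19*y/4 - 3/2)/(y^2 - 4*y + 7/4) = (2*y^2 - 7*y + 6)/(2*y - 7)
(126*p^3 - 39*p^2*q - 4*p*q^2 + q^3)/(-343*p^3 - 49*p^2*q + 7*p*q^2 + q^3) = (-18*p^2 + 3*p*q + q^2)/(49*p^2 + 14*p*q + q^2)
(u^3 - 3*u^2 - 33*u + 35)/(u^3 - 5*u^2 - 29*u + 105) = (u - 1)/(u - 3)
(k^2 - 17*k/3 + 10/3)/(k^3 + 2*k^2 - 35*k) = (k - 2/3)/(k*(k + 7))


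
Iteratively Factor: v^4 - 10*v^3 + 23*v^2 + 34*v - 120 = (v - 4)*(v^3 - 6*v^2 - v + 30) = (v - 4)*(v + 2)*(v^2 - 8*v + 15) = (v - 4)*(v - 3)*(v + 2)*(v - 5)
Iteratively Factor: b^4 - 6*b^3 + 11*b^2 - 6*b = (b - 1)*(b^3 - 5*b^2 + 6*b) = b*(b - 1)*(b^2 - 5*b + 6) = b*(b - 2)*(b - 1)*(b - 3)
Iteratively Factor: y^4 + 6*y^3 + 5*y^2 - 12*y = (y - 1)*(y^3 + 7*y^2 + 12*y) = (y - 1)*(y + 3)*(y^2 + 4*y) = y*(y - 1)*(y + 3)*(y + 4)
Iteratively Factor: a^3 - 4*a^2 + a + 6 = (a - 3)*(a^2 - a - 2) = (a - 3)*(a + 1)*(a - 2)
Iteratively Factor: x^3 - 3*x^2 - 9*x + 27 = (x + 3)*(x^2 - 6*x + 9) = (x - 3)*(x + 3)*(x - 3)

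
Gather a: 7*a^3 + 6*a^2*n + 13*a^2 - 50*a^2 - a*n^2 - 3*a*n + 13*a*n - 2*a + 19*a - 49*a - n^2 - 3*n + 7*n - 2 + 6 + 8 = 7*a^3 + a^2*(6*n - 37) + a*(-n^2 + 10*n - 32) - n^2 + 4*n + 12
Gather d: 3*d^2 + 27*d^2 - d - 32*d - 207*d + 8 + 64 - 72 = 30*d^2 - 240*d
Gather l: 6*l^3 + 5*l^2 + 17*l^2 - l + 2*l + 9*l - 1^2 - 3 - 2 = 6*l^3 + 22*l^2 + 10*l - 6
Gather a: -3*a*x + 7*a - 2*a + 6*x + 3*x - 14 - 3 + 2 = a*(5 - 3*x) + 9*x - 15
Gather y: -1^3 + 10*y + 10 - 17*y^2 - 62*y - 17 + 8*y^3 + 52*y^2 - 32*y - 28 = 8*y^3 + 35*y^2 - 84*y - 36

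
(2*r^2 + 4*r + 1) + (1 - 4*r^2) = -2*r^2 + 4*r + 2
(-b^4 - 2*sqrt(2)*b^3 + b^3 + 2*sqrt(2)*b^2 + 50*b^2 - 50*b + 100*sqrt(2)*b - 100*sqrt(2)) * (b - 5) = -b^5 - 2*sqrt(2)*b^4 + 6*b^4 + 12*sqrt(2)*b^3 + 45*b^3 - 300*b^2 + 90*sqrt(2)*b^2 - 600*sqrt(2)*b + 250*b + 500*sqrt(2)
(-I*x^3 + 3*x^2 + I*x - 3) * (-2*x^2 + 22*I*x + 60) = 2*I*x^5 + 16*x^4 + 4*I*x^3 + 164*x^2 - 6*I*x - 180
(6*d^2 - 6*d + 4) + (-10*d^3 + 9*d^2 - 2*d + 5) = -10*d^3 + 15*d^2 - 8*d + 9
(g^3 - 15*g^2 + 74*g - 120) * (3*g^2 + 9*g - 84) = 3*g^5 - 36*g^4 + 3*g^3 + 1566*g^2 - 7296*g + 10080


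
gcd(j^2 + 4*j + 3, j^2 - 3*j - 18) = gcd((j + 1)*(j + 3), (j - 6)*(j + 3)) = j + 3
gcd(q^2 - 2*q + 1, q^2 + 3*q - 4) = q - 1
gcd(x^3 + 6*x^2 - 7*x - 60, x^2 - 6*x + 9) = x - 3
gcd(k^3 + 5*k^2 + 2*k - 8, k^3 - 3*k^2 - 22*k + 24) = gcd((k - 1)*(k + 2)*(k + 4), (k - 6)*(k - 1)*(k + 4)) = k^2 + 3*k - 4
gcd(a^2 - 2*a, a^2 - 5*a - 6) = 1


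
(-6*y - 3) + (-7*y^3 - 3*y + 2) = -7*y^3 - 9*y - 1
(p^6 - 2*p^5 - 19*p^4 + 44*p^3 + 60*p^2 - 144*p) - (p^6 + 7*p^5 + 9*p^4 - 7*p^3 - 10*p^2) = -9*p^5 - 28*p^4 + 51*p^3 + 70*p^2 - 144*p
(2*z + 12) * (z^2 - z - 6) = 2*z^3 + 10*z^2 - 24*z - 72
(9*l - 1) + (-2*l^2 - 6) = -2*l^2 + 9*l - 7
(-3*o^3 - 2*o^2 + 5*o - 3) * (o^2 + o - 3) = -3*o^5 - 5*o^4 + 12*o^3 + 8*o^2 - 18*o + 9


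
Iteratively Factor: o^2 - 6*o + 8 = (o - 2)*(o - 4)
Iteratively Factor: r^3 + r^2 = (r + 1)*(r^2) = r*(r + 1)*(r)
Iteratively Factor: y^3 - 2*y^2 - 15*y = (y + 3)*(y^2 - 5*y) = y*(y + 3)*(y - 5)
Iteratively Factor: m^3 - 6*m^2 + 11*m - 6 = (m - 3)*(m^2 - 3*m + 2) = (m - 3)*(m - 1)*(m - 2)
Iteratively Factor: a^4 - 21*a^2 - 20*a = (a + 1)*(a^3 - a^2 - 20*a) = a*(a + 1)*(a^2 - a - 20) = a*(a + 1)*(a + 4)*(a - 5)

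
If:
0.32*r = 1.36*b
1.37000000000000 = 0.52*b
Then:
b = 2.63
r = 11.20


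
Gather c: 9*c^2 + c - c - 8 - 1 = 9*c^2 - 9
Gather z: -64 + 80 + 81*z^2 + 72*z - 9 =81*z^2 + 72*z + 7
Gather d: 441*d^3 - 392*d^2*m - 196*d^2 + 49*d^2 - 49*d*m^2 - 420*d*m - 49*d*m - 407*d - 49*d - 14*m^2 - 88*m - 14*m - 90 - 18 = 441*d^3 + d^2*(-392*m - 147) + d*(-49*m^2 - 469*m - 456) - 14*m^2 - 102*m - 108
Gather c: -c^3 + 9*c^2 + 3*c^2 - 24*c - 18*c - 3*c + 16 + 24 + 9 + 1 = -c^3 + 12*c^2 - 45*c + 50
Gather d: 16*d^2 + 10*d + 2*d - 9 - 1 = 16*d^2 + 12*d - 10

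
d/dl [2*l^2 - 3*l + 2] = 4*l - 3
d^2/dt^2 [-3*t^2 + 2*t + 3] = -6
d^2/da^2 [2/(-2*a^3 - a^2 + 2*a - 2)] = 4*((6*a + 1)*(2*a^3 + a^2 - 2*a + 2) - 4*(3*a^2 + a - 1)^2)/(2*a^3 + a^2 - 2*a + 2)^3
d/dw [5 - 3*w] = -3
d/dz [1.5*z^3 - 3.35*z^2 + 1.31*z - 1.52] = 4.5*z^2 - 6.7*z + 1.31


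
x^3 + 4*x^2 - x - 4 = (x - 1)*(x + 1)*(x + 4)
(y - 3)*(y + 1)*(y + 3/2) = y^3 - y^2/2 - 6*y - 9/2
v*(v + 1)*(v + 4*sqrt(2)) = v^3 + v^2 + 4*sqrt(2)*v^2 + 4*sqrt(2)*v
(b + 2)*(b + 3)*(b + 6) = b^3 + 11*b^2 + 36*b + 36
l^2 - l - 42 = (l - 7)*(l + 6)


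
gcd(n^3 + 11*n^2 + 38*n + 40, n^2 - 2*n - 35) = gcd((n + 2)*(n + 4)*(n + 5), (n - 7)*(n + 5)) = n + 5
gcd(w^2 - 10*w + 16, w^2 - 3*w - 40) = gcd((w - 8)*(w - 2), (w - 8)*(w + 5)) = w - 8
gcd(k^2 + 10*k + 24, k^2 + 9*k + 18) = k + 6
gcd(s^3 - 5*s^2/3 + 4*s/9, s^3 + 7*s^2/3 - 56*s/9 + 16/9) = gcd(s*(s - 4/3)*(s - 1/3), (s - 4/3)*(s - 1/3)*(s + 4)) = s^2 - 5*s/3 + 4/9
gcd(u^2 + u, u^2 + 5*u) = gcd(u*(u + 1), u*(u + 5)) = u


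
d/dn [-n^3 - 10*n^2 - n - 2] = -3*n^2 - 20*n - 1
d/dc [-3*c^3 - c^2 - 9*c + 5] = -9*c^2 - 2*c - 9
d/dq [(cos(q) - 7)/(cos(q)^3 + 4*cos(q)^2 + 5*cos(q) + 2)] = (-19*cos(q) + cos(2*q) - 36)*sin(q)/((cos(q) + 1)^3*(cos(q) + 2)^2)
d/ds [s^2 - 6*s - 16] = 2*s - 6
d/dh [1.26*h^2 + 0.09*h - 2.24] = 2.52*h + 0.09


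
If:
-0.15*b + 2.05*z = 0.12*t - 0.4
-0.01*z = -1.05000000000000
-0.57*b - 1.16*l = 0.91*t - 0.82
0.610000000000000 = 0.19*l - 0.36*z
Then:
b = 3293.44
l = 202.16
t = -2319.72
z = 105.00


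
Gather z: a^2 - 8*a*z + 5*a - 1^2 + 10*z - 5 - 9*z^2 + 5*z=a^2 + 5*a - 9*z^2 + z*(15 - 8*a) - 6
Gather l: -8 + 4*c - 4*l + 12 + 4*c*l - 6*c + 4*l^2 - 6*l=-2*c + 4*l^2 + l*(4*c - 10) + 4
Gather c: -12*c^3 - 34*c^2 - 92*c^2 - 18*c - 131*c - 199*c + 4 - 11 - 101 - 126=-12*c^3 - 126*c^2 - 348*c - 234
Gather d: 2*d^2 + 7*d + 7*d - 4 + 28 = 2*d^2 + 14*d + 24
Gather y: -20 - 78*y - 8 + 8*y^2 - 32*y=8*y^2 - 110*y - 28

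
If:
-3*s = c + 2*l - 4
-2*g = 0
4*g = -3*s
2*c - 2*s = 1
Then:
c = 1/2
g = 0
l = 7/4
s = 0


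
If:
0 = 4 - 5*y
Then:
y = 4/5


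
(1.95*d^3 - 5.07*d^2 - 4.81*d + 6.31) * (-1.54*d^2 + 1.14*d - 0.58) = -3.003*d^5 + 10.0308*d^4 + 0.4966*d^3 - 12.2602*d^2 + 9.9832*d - 3.6598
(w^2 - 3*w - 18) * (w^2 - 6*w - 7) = w^4 - 9*w^3 - 7*w^2 + 129*w + 126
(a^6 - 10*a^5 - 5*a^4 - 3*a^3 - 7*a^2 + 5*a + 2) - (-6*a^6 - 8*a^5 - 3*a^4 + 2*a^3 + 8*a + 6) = 7*a^6 - 2*a^5 - 2*a^4 - 5*a^3 - 7*a^2 - 3*a - 4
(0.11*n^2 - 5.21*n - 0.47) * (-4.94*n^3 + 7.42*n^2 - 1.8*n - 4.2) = -0.5434*n^5 + 26.5536*n^4 - 36.5344*n^3 + 5.4286*n^2 + 22.728*n + 1.974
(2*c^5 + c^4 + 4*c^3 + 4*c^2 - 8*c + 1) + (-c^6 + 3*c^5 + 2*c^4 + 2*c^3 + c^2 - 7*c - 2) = -c^6 + 5*c^5 + 3*c^4 + 6*c^3 + 5*c^2 - 15*c - 1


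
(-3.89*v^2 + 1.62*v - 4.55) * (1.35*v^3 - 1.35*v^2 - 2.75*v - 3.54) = -5.2515*v^5 + 7.4385*v^4 + 2.368*v^3 + 15.4581*v^2 + 6.7777*v + 16.107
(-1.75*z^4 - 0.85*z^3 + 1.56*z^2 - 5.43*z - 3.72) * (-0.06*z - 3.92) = 0.105*z^5 + 6.911*z^4 + 3.2384*z^3 - 5.7894*z^2 + 21.5088*z + 14.5824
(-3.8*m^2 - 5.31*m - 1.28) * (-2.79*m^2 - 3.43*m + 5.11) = 10.602*m^4 + 27.8489*m^3 + 2.3665*m^2 - 22.7437*m - 6.5408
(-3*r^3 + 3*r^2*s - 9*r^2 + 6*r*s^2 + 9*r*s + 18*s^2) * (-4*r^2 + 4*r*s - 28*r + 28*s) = 12*r^5 - 24*r^4*s + 120*r^4 - 12*r^3*s^2 - 240*r^3*s + 252*r^3 + 24*r^2*s^3 - 120*r^2*s^2 - 504*r^2*s + 240*r*s^3 - 252*r*s^2 + 504*s^3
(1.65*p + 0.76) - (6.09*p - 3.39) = 4.15 - 4.44*p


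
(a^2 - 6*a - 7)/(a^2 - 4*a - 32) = (-a^2 + 6*a + 7)/(-a^2 + 4*a + 32)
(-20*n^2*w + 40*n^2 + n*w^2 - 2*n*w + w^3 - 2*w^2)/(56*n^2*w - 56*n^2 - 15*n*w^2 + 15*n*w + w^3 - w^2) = (-20*n^2*w + 40*n^2 + n*w^2 - 2*n*w + w^3 - 2*w^2)/(56*n^2*w - 56*n^2 - 15*n*w^2 + 15*n*w + w^3 - w^2)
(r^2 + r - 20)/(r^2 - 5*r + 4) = (r + 5)/(r - 1)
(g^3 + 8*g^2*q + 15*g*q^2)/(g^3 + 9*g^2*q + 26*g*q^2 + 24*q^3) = g*(g + 5*q)/(g^2 + 6*g*q + 8*q^2)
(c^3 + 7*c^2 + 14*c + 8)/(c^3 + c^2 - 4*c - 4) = (c + 4)/(c - 2)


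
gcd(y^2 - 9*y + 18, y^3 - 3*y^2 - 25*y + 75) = y - 3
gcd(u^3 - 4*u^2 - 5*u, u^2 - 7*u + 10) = u - 5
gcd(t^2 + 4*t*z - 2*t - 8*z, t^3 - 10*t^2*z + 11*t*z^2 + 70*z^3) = 1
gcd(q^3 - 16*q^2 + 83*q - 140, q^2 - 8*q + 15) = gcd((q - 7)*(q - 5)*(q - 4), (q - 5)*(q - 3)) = q - 5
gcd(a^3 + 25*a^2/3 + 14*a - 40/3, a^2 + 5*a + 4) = a + 4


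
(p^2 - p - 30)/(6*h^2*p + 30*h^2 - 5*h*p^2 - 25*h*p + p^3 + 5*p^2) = (p - 6)/(6*h^2 - 5*h*p + p^2)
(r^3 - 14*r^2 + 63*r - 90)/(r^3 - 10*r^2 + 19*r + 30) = (r - 3)/(r + 1)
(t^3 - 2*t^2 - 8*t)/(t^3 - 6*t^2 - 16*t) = (t - 4)/(t - 8)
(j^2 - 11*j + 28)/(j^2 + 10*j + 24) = (j^2 - 11*j + 28)/(j^2 + 10*j + 24)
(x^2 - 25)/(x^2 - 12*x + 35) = (x + 5)/(x - 7)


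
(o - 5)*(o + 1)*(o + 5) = o^3 + o^2 - 25*o - 25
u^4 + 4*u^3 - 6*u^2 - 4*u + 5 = (u - 1)^2*(u + 1)*(u + 5)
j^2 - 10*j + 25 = (j - 5)^2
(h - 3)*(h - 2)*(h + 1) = h^3 - 4*h^2 + h + 6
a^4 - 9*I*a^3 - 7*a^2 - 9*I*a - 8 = (a - 8*I)*(a - I)^2*(a + I)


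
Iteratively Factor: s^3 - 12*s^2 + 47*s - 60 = (s - 3)*(s^2 - 9*s + 20) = (s - 4)*(s - 3)*(s - 5)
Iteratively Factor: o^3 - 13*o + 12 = (o + 4)*(o^2 - 4*o + 3) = (o - 1)*(o + 4)*(o - 3)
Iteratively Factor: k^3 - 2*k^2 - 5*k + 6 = (k - 3)*(k^2 + k - 2) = (k - 3)*(k + 2)*(k - 1)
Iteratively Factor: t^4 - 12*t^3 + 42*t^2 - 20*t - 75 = (t - 5)*(t^3 - 7*t^2 + 7*t + 15) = (t - 5)*(t - 3)*(t^2 - 4*t - 5) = (t - 5)^2*(t - 3)*(t + 1)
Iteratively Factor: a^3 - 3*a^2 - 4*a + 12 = (a + 2)*(a^2 - 5*a + 6) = (a - 3)*(a + 2)*(a - 2)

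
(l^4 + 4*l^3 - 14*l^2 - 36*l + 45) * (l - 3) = l^5 + l^4 - 26*l^3 + 6*l^2 + 153*l - 135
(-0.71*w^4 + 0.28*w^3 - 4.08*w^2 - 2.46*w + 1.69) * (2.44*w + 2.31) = -1.7324*w^5 - 0.9569*w^4 - 9.3084*w^3 - 15.4272*w^2 - 1.559*w + 3.9039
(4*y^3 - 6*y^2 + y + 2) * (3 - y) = -4*y^4 + 18*y^3 - 19*y^2 + y + 6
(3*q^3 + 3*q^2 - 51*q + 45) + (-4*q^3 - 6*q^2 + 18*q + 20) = -q^3 - 3*q^2 - 33*q + 65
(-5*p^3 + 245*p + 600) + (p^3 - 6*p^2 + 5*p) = -4*p^3 - 6*p^2 + 250*p + 600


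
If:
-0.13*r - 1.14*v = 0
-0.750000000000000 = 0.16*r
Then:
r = -4.69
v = 0.53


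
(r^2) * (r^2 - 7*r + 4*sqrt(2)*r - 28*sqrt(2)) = r^4 - 7*r^3 + 4*sqrt(2)*r^3 - 28*sqrt(2)*r^2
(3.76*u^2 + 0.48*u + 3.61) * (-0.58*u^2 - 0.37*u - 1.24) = -2.1808*u^4 - 1.6696*u^3 - 6.9338*u^2 - 1.9309*u - 4.4764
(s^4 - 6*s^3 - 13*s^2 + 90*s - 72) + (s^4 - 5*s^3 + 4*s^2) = 2*s^4 - 11*s^3 - 9*s^2 + 90*s - 72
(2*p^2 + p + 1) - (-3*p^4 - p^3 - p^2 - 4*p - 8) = 3*p^4 + p^3 + 3*p^2 + 5*p + 9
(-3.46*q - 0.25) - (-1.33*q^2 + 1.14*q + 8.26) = 1.33*q^2 - 4.6*q - 8.51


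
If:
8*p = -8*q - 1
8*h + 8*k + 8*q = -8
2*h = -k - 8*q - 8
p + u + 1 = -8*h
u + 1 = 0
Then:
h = -49/456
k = 7/76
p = 49/57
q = -449/456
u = -1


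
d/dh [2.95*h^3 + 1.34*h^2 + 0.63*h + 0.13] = 8.85*h^2 + 2.68*h + 0.63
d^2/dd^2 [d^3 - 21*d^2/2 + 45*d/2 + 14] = 6*d - 21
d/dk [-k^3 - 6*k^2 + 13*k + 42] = -3*k^2 - 12*k + 13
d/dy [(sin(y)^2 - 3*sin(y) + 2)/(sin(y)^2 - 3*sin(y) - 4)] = 6*(3 - 2*sin(y))*cos(y)/((sin(y) - 4)^2*(sin(y) + 1)^2)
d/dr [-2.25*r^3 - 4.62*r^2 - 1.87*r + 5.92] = -6.75*r^2 - 9.24*r - 1.87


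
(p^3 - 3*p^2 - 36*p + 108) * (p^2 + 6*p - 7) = p^5 + 3*p^4 - 61*p^3 - 87*p^2 + 900*p - 756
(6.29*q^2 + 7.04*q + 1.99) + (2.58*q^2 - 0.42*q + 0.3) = 8.87*q^2 + 6.62*q + 2.29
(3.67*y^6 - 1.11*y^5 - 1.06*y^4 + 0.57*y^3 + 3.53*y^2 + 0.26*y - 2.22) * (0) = 0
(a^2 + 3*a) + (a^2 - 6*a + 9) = 2*a^2 - 3*a + 9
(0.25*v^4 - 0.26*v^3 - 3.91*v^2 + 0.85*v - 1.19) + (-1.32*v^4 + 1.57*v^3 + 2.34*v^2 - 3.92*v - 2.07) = -1.07*v^4 + 1.31*v^3 - 1.57*v^2 - 3.07*v - 3.26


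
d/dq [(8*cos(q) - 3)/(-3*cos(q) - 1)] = 17*sin(q)/(3*cos(q) + 1)^2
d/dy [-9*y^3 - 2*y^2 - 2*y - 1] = -27*y^2 - 4*y - 2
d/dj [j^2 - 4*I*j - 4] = 2*j - 4*I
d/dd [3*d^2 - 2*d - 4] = 6*d - 2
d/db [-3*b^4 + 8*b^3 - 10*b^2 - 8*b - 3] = -12*b^3 + 24*b^2 - 20*b - 8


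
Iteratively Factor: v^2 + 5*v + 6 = (v + 3)*(v + 2)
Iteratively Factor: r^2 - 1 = (r + 1)*(r - 1)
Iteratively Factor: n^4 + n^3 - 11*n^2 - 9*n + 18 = (n + 2)*(n^3 - n^2 - 9*n + 9) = (n + 2)*(n + 3)*(n^2 - 4*n + 3) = (n - 3)*(n + 2)*(n + 3)*(n - 1)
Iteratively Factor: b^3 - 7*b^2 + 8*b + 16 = (b - 4)*(b^2 - 3*b - 4) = (b - 4)^2*(b + 1)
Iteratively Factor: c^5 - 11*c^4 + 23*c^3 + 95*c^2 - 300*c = (c - 5)*(c^4 - 6*c^3 - 7*c^2 + 60*c) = (c - 5)*(c - 4)*(c^3 - 2*c^2 - 15*c) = (c - 5)^2*(c - 4)*(c^2 + 3*c) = c*(c - 5)^2*(c - 4)*(c + 3)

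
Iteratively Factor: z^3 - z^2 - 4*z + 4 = (z + 2)*(z^2 - 3*z + 2) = (z - 2)*(z + 2)*(z - 1)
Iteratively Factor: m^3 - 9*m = (m - 3)*(m^2 + 3*m) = m*(m - 3)*(m + 3)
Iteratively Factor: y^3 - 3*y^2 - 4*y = (y + 1)*(y^2 - 4*y) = (y - 4)*(y + 1)*(y)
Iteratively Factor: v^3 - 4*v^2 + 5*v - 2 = (v - 1)*(v^2 - 3*v + 2) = (v - 1)^2*(v - 2)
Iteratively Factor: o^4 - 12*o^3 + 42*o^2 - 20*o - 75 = (o - 5)*(o^3 - 7*o^2 + 7*o + 15) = (o - 5)*(o - 3)*(o^2 - 4*o - 5) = (o - 5)^2*(o - 3)*(o + 1)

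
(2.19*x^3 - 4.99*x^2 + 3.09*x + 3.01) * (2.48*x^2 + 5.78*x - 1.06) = 5.4312*x^5 + 0.282999999999999*x^4 - 23.5004*x^3 + 30.6144*x^2 + 14.1224*x - 3.1906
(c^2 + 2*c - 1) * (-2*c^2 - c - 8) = -2*c^4 - 5*c^3 - 8*c^2 - 15*c + 8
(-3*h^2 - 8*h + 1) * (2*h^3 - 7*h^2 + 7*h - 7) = -6*h^5 + 5*h^4 + 37*h^3 - 42*h^2 + 63*h - 7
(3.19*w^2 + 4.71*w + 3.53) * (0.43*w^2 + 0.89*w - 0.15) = 1.3717*w^4 + 4.8644*w^3 + 5.2313*w^2 + 2.4352*w - 0.5295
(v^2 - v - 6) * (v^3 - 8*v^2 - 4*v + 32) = v^5 - 9*v^4 - 2*v^3 + 84*v^2 - 8*v - 192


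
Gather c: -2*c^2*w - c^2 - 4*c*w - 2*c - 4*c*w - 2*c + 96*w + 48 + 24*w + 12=c^2*(-2*w - 1) + c*(-8*w - 4) + 120*w + 60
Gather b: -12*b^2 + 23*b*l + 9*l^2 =-12*b^2 + 23*b*l + 9*l^2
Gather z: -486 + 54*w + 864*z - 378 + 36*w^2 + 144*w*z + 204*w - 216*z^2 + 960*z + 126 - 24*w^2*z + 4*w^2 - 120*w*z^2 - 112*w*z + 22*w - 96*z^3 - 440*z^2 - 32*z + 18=40*w^2 + 280*w - 96*z^3 + z^2*(-120*w - 656) + z*(-24*w^2 + 32*w + 1792) - 720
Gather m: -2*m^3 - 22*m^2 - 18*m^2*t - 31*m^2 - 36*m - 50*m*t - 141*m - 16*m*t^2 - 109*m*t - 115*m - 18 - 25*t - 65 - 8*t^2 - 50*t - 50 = -2*m^3 + m^2*(-18*t - 53) + m*(-16*t^2 - 159*t - 292) - 8*t^2 - 75*t - 133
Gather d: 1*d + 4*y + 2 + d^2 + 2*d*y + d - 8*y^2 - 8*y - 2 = d^2 + d*(2*y + 2) - 8*y^2 - 4*y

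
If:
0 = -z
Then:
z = 0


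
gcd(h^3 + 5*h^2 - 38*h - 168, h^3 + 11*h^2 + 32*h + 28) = h + 7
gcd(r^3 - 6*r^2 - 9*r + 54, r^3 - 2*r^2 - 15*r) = r + 3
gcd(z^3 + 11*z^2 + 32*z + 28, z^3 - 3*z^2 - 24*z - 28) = z^2 + 4*z + 4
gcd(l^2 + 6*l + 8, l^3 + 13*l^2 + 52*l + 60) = l + 2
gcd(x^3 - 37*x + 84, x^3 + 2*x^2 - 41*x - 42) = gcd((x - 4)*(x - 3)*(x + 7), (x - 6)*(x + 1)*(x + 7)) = x + 7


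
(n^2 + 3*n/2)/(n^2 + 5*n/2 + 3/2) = n/(n + 1)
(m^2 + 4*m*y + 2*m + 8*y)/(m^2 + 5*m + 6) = (m + 4*y)/(m + 3)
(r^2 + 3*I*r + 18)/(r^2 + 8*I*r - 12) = (r - 3*I)/(r + 2*I)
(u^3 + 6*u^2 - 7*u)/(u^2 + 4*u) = (u^2 + 6*u - 7)/(u + 4)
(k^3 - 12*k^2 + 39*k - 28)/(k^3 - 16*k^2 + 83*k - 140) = (k - 1)/(k - 5)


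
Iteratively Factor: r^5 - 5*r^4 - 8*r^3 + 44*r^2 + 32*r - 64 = (r + 2)*(r^4 - 7*r^3 + 6*r^2 + 32*r - 32) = (r - 4)*(r + 2)*(r^3 - 3*r^2 - 6*r + 8) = (r - 4)^2*(r + 2)*(r^2 + r - 2) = (r - 4)^2*(r + 2)^2*(r - 1)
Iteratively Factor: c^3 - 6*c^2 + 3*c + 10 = (c + 1)*(c^2 - 7*c + 10) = (c - 2)*(c + 1)*(c - 5)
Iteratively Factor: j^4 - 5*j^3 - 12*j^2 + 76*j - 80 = (j - 5)*(j^3 - 12*j + 16) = (j - 5)*(j - 2)*(j^2 + 2*j - 8) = (j - 5)*(j - 2)^2*(j + 4)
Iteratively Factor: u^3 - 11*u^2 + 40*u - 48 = (u - 3)*(u^2 - 8*u + 16) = (u - 4)*(u - 3)*(u - 4)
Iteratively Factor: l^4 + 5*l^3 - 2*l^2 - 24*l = (l + 4)*(l^3 + l^2 - 6*l) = l*(l + 4)*(l^2 + l - 6) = l*(l + 3)*(l + 4)*(l - 2)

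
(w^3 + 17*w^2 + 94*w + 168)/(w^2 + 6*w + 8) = (w^2 + 13*w + 42)/(w + 2)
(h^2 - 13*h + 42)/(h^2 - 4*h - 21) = (h - 6)/(h + 3)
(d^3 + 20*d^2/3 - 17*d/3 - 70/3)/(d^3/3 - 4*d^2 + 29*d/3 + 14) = (3*d^3 + 20*d^2 - 17*d - 70)/(d^3 - 12*d^2 + 29*d + 42)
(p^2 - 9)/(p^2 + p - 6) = (p - 3)/(p - 2)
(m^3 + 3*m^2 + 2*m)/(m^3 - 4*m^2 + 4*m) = (m^2 + 3*m + 2)/(m^2 - 4*m + 4)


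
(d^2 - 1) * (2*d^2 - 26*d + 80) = 2*d^4 - 26*d^3 + 78*d^2 + 26*d - 80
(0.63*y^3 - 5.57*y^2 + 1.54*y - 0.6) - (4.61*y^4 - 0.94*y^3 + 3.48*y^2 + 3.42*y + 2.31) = -4.61*y^4 + 1.57*y^3 - 9.05*y^2 - 1.88*y - 2.91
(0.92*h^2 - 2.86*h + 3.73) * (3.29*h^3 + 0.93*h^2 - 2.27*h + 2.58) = 3.0268*h^5 - 8.5538*h^4 + 7.5235*h^3 + 12.3347*h^2 - 15.8459*h + 9.6234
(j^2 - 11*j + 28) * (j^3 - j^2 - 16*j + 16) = j^5 - 12*j^4 + 23*j^3 + 164*j^2 - 624*j + 448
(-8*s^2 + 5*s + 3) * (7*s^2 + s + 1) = -56*s^4 + 27*s^3 + 18*s^2 + 8*s + 3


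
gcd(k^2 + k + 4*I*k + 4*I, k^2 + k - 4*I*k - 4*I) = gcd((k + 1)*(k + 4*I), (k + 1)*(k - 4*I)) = k + 1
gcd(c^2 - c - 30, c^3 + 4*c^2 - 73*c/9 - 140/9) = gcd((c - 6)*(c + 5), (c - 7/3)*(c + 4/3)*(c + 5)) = c + 5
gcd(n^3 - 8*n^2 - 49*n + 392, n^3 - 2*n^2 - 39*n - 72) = n - 8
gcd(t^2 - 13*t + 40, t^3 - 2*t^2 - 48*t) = t - 8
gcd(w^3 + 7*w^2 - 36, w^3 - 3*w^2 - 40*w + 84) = w^2 + 4*w - 12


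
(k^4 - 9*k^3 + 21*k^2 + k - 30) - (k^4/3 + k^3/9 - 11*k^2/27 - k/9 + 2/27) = 2*k^4/3 - 82*k^3/9 + 578*k^2/27 + 10*k/9 - 812/27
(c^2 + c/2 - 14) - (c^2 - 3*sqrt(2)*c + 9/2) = c/2 + 3*sqrt(2)*c - 37/2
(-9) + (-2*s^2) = -2*s^2 - 9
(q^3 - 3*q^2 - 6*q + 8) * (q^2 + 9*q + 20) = q^5 + 6*q^4 - 13*q^3 - 106*q^2 - 48*q + 160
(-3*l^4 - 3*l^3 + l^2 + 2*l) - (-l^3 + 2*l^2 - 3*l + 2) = -3*l^4 - 2*l^3 - l^2 + 5*l - 2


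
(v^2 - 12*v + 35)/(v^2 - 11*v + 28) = (v - 5)/(v - 4)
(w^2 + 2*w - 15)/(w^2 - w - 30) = (w - 3)/(w - 6)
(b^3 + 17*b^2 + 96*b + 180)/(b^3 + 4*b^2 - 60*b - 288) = (b + 5)/(b - 8)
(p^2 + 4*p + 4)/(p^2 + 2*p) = (p + 2)/p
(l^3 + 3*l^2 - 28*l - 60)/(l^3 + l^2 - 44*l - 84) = (l - 5)/(l - 7)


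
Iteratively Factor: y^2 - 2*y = (y)*(y - 2)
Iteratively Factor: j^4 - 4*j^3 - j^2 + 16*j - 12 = (j + 2)*(j^3 - 6*j^2 + 11*j - 6) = (j - 2)*(j + 2)*(j^2 - 4*j + 3) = (j - 2)*(j - 1)*(j + 2)*(j - 3)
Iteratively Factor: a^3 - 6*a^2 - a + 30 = (a + 2)*(a^2 - 8*a + 15) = (a - 5)*(a + 2)*(a - 3)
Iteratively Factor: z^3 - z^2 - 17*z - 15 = (z - 5)*(z^2 + 4*z + 3) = (z - 5)*(z + 1)*(z + 3)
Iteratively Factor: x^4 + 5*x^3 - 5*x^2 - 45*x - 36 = (x + 3)*(x^3 + 2*x^2 - 11*x - 12) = (x + 3)*(x + 4)*(x^2 - 2*x - 3) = (x - 3)*(x + 3)*(x + 4)*(x + 1)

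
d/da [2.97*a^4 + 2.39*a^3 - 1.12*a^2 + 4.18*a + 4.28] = 11.88*a^3 + 7.17*a^2 - 2.24*a + 4.18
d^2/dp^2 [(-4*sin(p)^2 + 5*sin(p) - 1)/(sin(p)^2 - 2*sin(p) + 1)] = 3*(sin(p) + 2)/(sin(p) - 1)^2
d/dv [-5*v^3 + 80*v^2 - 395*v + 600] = -15*v^2 + 160*v - 395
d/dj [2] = 0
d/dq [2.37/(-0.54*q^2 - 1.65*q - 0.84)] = (2.5596*q + 3.9105)/(0.54*q^2 + 1.65*q + 0.84)^2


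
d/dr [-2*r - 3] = -2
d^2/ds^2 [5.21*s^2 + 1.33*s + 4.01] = 10.4200000000000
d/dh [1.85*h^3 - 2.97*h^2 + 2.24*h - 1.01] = 5.55*h^2 - 5.94*h + 2.24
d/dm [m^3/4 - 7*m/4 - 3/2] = 3*m^2/4 - 7/4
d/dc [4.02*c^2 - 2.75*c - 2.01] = 8.04*c - 2.75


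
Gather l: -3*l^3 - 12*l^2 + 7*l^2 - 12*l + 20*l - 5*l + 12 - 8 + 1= -3*l^3 - 5*l^2 + 3*l + 5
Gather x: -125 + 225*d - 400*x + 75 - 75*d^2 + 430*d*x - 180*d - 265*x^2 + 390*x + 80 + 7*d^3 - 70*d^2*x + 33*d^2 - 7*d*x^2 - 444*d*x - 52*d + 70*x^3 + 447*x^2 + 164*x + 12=7*d^3 - 42*d^2 - 7*d + 70*x^3 + x^2*(182 - 7*d) + x*(-70*d^2 - 14*d + 154) + 42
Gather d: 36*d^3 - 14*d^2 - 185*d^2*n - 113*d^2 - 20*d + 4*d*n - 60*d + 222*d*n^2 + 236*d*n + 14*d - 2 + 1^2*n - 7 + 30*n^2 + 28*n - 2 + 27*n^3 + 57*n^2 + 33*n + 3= 36*d^3 + d^2*(-185*n - 127) + d*(222*n^2 + 240*n - 66) + 27*n^3 + 87*n^2 + 62*n - 8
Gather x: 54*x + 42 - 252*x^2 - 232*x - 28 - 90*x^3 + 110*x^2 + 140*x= -90*x^3 - 142*x^2 - 38*x + 14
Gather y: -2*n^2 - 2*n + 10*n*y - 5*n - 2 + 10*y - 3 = -2*n^2 - 7*n + y*(10*n + 10) - 5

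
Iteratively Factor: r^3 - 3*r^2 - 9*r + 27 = (r - 3)*(r^2 - 9) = (r - 3)^2*(r + 3)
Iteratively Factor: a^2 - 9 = (a + 3)*(a - 3)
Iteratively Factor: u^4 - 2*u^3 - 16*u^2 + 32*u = (u - 2)*(u^3 - 16*u) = u*(u - 2)*(u^2 - 16) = u*(u - 2)*(u + 4)*(u - 4)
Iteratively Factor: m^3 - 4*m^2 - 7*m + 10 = (m - 1)*(m^2 - 3*m - 10) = (m - 5)*(m - 1)*(m + 2)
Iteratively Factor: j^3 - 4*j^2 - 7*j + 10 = (j + 2)*(j^2 - 6*j + 5) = (j - 5)*(j + 2)*(j - 1)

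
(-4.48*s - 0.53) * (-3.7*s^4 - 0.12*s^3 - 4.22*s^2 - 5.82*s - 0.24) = 16.576*s^5 + 2.4986*s^4 + 18.9692*s^3 + 28.3102*s^2 + 4.1598*s + 0.1272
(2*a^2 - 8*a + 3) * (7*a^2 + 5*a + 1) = 14*a^4 - 46*a^3 - 17*a^2 + 7*a + 3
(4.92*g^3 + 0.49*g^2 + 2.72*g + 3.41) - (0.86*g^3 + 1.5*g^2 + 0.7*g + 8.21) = 4.06*g^3 - 1.01*g^2 + 2.02*g - 4.8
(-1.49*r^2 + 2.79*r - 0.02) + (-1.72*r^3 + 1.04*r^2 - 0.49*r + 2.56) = -1.72*r^3 - 0.45*r^2 + 2.3*r + 2.54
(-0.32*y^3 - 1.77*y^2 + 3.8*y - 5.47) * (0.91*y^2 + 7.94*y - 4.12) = -0.2912*y^5 - 4.1515*y^4 - 9.2774*y^3 + 32.4867*y^2 - 59.0878*y + 22.5364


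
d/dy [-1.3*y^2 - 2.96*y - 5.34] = -2.6*y - 2.96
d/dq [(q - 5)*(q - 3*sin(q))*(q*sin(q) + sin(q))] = -(q - 5)*(q + 1)*(3*cos(q) - 1)*sin(q) + (q - 5)*(q - 3*sin(q))*(q*cos(q) + sqrt(2)*sin(q + pi/4)) + (q + 1)*(q - 3*sin(q))*sin(q)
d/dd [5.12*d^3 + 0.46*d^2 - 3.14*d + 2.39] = 15.36*d^2 + 0.92*d - 3.14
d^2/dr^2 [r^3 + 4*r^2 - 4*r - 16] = 6*r + 8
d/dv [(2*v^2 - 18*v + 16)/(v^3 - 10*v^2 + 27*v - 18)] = 2*(-v^2 + 16*v - 54)/(v^4 - 18*v^3 + 117*v^2 - 324*v + 324)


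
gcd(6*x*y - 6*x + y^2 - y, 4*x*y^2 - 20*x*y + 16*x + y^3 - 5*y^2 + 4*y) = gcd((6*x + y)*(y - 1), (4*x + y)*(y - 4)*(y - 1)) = y - 1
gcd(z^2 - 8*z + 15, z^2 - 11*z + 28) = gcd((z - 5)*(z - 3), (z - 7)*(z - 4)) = 1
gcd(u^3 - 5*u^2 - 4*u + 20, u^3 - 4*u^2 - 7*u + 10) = u^2 - 3*u - 10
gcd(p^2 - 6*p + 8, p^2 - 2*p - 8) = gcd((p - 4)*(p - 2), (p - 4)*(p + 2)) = p - 4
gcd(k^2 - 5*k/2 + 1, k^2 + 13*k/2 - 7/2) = k - 1/2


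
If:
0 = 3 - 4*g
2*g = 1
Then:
No Solution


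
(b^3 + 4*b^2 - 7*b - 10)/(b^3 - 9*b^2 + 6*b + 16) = (b + 5)/(b - 8)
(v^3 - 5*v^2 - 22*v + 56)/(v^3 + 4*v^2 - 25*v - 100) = (v^2 - 9*v + 14)/(v^2 - 25)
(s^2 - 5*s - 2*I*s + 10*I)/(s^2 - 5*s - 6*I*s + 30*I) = (s - 2*I)/(s - 6*I)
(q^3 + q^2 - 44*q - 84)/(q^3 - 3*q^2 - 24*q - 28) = (q + 6)/(q + 2)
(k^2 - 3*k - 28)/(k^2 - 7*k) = (k + 4)/k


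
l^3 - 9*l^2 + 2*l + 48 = (l - 8)*(l - 3)*(l + 2)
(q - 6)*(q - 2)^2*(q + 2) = q^4 - 8*q^3 + 8*q^2 + 32*q - 48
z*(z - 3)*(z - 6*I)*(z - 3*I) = z^4 - 3*z^3 - 9*I*z^3 - 18*z^2 + 27*I*z^2 + 54*z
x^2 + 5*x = x*(x + 5)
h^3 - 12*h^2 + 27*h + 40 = (h - 8)*(h - 5)*(h + 1)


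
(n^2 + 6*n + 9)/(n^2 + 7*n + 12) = (n + 3)/(n + 4)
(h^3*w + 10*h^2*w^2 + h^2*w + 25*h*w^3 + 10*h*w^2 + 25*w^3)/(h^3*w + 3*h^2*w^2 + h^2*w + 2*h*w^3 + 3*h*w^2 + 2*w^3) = (h^2 + 10*h*w + 25*w^2)/(h^2 + 3*h*w + 2*w^2)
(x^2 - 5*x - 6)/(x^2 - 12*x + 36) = (x + 1)/(x - 6)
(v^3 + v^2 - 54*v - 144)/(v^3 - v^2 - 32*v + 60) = (v^2 - 5*v - 24)/(v^2 - 7*v + 10)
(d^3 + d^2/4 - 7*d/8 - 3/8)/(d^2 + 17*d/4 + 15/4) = (8*d^3 + 2*d^2 - 7*d - 3)/(2*(4*d^2 + 17*d + 15))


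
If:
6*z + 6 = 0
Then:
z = -1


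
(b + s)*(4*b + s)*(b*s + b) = 4*b^3*s + 4*b^3 + 5*b^2*s^2 + 5*b^2*s + b*s^3 + b*s^2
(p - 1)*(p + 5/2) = p^2 + 3*p/2 - 5/2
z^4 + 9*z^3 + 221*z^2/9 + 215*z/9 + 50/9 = (z + 1/3)*(z + 5/3)*(z + 2)*(z + 5)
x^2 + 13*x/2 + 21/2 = (x + 3)*(x + 7/2)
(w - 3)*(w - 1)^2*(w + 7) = w^4 + 2*w^3 - 28*w^2 + 46*w - 21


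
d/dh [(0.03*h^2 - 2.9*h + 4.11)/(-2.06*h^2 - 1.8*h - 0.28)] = (-6.028*h^2 + 16.9164*h + 8.21)/(4.2436*h^4 + 7.416*h^3 + 4.3936*h^2 + 1.008*h + 0.0784)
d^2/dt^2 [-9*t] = 0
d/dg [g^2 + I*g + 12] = 2*g + I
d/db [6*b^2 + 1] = 12*b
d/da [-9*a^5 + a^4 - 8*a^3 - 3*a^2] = a*(-45*a^3 + 4*a^2 - 24*a - 6)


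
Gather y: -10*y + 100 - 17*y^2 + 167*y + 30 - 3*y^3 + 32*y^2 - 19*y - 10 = -3*y^3 + 15*y^2 + 138*y + 120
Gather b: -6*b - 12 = -6*b - 12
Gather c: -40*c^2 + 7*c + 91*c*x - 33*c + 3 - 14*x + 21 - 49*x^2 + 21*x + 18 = -40*c^2 + c*(91*x - 26) - 49*x^2 + 7*x + 42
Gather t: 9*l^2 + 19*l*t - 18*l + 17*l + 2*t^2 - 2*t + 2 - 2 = 9*l^2 - l + 2*t^2 + t*(19*l - 2)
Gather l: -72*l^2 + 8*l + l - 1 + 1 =-72*l^2 + 9*l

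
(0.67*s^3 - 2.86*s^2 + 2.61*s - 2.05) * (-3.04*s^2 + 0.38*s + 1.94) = -2.0368*s^5 + 8.949*s^4 - 7.7214*s^3 + 1.6754*s^2 + 4.2844*s - 3.977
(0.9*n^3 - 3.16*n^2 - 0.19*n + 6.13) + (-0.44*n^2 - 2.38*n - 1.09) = 0.9*n^3 - 3.6*n^2 - 2.57*n + 5.04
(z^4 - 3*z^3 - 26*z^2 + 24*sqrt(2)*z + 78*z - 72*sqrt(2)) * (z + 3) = z^5 - 35*z^3 + 24*sqrt(2)*z^2 + 234*z - 216*sqrt(2)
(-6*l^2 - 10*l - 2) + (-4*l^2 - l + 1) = -10*l^2 - 11*l - 1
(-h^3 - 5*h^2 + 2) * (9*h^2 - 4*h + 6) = -9*h^5 - 41*h^4 + 14*h^3 - 12*h^2 - 8*h + 12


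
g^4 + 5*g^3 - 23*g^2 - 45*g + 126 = (g - 3)*(g - 2)*(g + 3)*(g + 7)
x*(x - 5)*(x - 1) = x^3 - 6*x^2 + 5*x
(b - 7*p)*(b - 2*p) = b^2 - 9*b*p + 14*p^2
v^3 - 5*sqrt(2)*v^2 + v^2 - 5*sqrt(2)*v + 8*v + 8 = (v + 1)*(v - 4*sqrt(2))*(v - sqrt(2))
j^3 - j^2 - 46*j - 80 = (j - 8)*(j + 2)*(j + 5)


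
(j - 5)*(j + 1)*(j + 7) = j^3 + 3*j^2 - 33*j - 35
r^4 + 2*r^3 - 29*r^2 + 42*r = r*(r - 3)*(r - 2)*(r + 7)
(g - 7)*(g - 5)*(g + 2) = g^3 - 10*g^2 + 11*g + 70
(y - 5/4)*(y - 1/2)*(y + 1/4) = y^3 - 3*y^2/2 + 3*y/16 + 5/32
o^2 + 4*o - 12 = (o - 2)*(o + 6)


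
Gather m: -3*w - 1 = -3*w - 1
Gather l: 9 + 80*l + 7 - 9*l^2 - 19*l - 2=-9*l^2 + 61*l + 14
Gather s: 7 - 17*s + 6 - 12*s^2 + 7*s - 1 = -12*s^2 - 10*s + 12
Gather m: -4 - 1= -5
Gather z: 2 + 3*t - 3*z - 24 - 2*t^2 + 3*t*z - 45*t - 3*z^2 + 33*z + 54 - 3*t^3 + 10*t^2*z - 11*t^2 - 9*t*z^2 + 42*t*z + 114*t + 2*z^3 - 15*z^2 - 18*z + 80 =-3*t^3 - 13*t^2 + 72*t + 2*z^3 + z^2*(-9*t - 18) + z*(10*t^2 + 45*t + 12) + 112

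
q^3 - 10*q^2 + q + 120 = (q - 8)*(q - 5)*(q + 3)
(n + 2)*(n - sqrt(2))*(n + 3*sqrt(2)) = n^3 + 2*n^2 + 2*sqrt(2)*n^2 - 6*n + 4*sqrt(2)*n - 12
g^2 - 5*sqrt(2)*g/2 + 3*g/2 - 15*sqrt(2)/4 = (g + 3/2)*(g - 5*sqrt(2)/2)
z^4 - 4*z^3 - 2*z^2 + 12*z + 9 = (z - 3)^2*(z + 1)^2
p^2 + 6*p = p*(p + 6)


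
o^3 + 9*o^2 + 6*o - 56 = (o - 2)*(o + 4)*(o + 7)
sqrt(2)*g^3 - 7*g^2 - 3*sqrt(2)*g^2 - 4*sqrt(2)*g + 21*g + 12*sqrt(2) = (g - 3)*(g - 4*sqrt(2))*(sqrt(2)*g + 1)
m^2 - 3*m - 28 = (m - 7)*(m + 4)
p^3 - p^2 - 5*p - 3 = (p - 3)*(p + 1)^2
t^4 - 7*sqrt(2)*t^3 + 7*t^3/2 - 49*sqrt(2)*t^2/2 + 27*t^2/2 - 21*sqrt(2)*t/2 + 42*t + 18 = (t + 1/2)*(t + 3)*(t - 6*sqrt(2))*(t - sqrt(2))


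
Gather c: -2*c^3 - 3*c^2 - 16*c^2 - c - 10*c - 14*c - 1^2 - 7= -2*c^3 - 19*c^2 - 25*c - 8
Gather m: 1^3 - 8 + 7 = 0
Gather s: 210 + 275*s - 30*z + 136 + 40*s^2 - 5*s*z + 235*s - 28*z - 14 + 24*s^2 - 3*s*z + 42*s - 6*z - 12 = 64*s^2 + s*(552 - 8*z) - 64*z + 320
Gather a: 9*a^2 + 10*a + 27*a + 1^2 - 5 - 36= 9*a^2 + 37*a - 40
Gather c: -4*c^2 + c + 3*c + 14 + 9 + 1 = -4*c^2 + 4*c + 24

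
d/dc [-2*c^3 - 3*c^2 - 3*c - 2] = -6*c^2 - 6*c - 3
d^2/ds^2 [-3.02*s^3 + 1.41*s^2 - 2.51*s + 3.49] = 2.82 - 18.12*s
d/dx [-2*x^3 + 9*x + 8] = 9 - 6*x^2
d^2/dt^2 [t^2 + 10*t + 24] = 2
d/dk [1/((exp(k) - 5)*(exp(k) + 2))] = (3 - 2*exp(k))*exp(k)/(exp(4*k) - 6*exp(3*k) - 11*exp(2*k) + 60*exp(k) + 100)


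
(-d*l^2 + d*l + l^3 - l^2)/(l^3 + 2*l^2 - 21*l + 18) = l*(-d + l)/(l^2 + 3*l - 18)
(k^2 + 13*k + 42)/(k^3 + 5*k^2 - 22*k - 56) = (k + 6)/(k^2 - 2*k - 8)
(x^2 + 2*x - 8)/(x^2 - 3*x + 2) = (x + 4)/(x - 1)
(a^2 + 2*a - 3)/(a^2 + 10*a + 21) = (a - 1)/(a + 7)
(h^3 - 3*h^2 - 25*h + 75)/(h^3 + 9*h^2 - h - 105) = (h - 5)/(h + 7)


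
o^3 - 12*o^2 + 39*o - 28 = (o - 7)*(o - 4)*(o - 1)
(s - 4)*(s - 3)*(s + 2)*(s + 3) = s^4 - 2*s^3 - 17*s^2 + 18*s + 72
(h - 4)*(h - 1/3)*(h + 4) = h^3 - h^2/3 - 16*h + 16/3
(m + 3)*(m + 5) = m^2 + 8*m + 15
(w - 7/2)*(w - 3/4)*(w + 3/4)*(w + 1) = w^4 - 5*w^3/2 - 65*w^2/16 + 45*w/32 + 63/32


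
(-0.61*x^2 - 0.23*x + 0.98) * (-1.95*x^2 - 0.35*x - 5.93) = 1.1895*x^4 + 0.662*x^3 + 1.7868*x^2 + 1.0209*x - 5.8114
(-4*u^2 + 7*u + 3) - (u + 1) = -4*u^2 + 6*u + 2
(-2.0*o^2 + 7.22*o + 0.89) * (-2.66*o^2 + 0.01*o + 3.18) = 5.32*o^4 - 19.2252*o^3 - 8.6552*o^2 + 22.9685*o + 2.8302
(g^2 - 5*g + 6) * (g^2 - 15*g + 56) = g^4 - 20*g^3 + 137*g^2 - 370*g + 336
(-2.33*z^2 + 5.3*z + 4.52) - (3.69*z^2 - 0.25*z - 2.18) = -6.02*z^2 + 5.55*z + 6.7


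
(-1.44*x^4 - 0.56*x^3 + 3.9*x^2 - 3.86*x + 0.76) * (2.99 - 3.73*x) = 5.3712*x^5 - 2.2168*x^4 - 16.2214*x^3 + 26.0588*x^2 - 14.3762*x + 2.2724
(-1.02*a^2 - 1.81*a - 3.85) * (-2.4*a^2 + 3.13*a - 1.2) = 2.448*a^4 + 1.1514*a^3 + 4.7987*a^2 - 9.8785*a + 4.62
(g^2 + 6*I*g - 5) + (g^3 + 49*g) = g^3 + g^2 + 49*g + 6*I*g - 5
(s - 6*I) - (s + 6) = -6 - 6*I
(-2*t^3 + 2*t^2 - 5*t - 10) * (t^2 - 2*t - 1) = -2*t^5 + 6*t^4 - 7*t^3 - 2*t^2 + 25*t + 10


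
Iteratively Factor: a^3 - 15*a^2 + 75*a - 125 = (a - 5)*(a^2 - 10*a + 25) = (a - 5)^2*(a - 5)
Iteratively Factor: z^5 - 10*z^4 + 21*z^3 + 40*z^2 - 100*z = (z - 5)*(z^4 - 5*z^3 - 4*z^2 + 20*z) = z*(z - 5)*(z^3 - 5*z^2 - 4*z + 20) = z*(z - 5)^2*(z^2 - 4) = z*(z - 5)^2*(z + 2)*(z - 2)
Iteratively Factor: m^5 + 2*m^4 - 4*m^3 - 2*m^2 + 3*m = (m + 3)*(m^4 - m^3 - m^2 + m) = m*(m + 3)*(m^3 - m^2 - m + 1) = m*(m - 1)*(m + 3)*(m^2 - 1) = m*(m - 1)*(m + 1)*(m + 3)*(m - 1)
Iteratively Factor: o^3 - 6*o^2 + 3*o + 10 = (o - 5)*(o^2 - o - 2) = (o - 5)*(o + 1)*(o - 2)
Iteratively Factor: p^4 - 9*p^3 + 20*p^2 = (p - 4)*(p^3 - 5*p^2) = p*(p - 4)*(p^2 - 5*p) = p^2*(p - 4)*(p - 5)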